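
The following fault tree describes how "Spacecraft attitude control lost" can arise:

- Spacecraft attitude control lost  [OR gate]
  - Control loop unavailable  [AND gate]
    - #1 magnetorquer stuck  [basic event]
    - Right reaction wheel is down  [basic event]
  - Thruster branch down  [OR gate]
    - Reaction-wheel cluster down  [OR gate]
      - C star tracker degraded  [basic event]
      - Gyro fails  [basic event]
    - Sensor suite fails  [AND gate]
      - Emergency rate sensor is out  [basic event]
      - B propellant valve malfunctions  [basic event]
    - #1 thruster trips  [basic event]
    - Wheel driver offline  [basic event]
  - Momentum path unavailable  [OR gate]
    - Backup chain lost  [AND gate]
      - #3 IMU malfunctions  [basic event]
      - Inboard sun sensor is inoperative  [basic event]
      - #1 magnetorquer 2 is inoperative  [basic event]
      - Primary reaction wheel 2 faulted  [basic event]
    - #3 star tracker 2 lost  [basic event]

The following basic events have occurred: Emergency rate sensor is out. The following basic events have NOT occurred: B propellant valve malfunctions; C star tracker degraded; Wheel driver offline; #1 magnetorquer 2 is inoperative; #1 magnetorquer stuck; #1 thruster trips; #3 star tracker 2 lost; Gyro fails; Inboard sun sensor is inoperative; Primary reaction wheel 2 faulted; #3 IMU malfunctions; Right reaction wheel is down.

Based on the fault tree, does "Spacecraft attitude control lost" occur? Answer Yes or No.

No

Control loop unavailable [AND]: #1 magnetorquer stuck=not, Right reaction wheel is down=not → not all inputs occur → does not occur.
Reaction-wheel cluster down [OR]: C star tracker degraded=not, Gyro fails=not → no input occurs → does not occur.
Sensor suite fails [AND]: Emergency rate sensor is out=occurs, B propellant valve malfunctions=not → not all inputs occur → does not occur.
Thruster branch down [OR]: Reaction-wheel cluster down=not, Sensor suite fails=not, #1 thruster trips=not, Wheel driver offline=not → no input occurs → does not occur.
Backup chain lost [AND]: #3 IMU malfunctions=not, Inboard sun sensor is inoperative=not, #1 magnetorquer 2 is inoperative=not, Primary reaction wheel 2 faulted=not → not all inputs occur → does not occur.
Momentum path unavailable [OR]: Backup chain lost=not, #3 star tracker 2 lost=not → no input occurs → does not occur.
Spacecraft attitude control lost [OR]: Control loop unavailable=not, Thruster branch down=not, Momentum path unavailable=not → no input occurs → does not occur.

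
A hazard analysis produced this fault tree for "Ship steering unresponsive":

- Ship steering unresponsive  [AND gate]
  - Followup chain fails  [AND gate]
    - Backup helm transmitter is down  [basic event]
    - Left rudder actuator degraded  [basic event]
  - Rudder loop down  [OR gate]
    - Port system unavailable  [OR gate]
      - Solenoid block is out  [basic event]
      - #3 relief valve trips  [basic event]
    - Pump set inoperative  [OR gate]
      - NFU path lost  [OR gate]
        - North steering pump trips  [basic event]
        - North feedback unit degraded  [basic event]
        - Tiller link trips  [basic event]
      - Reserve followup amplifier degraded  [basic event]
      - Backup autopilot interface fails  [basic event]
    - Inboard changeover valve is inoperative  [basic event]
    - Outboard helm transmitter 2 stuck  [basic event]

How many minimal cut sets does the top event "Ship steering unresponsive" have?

Followup chain fails [AND]: one cut set from each child combined → 1 × 1 = 1 cut set(s).
Port system unavailable [OR]: union of children's cut sets → 2 cut set(s).
NFU path lost [OR]: union of children's cut sets → 3 cut set(s).
Pump set inoperative [OR]: union of children's cut sets → 5 cut set(s).
Rudder loop down [OR]: union of children's cut sets → 9 cut set(s).
Ship steering unresponsive [AND]: one cut set from each child combined → 1 × 9 = 9 cut set(s).
Minimal cut sets: {Backup helm transmitter is down, Left rudder actuator degraded, Solenoid block is out}; {#3 relief valve trips, Backup helm transmitter is down, Left rudder actuator degraded}; {Backup helm transmitter is down, Left rudder actuator degraded, North steering pump trips}; {Backup helm transmitter is down, Left rudder actuator degraded, North feedback unit degraded}; {Backup helm transmitter is down, Left rudder actuator degraded, Tiller link trips}; {Backup helm transmitter is down, Left rudder actuator degraded, Reserve followup amplifier degraded}; {Backup autopilot interface fails, Backup helm transmitter is down, Left rudder actuator degraded}; {Backup helm transmitter is down, Inboard changeover valve is inoperative, Left rudder actuator degraded}; {Backup helm transmitter is down, Left rudder actuator degraded, Outboard helm transmitter 2 stuck}.

9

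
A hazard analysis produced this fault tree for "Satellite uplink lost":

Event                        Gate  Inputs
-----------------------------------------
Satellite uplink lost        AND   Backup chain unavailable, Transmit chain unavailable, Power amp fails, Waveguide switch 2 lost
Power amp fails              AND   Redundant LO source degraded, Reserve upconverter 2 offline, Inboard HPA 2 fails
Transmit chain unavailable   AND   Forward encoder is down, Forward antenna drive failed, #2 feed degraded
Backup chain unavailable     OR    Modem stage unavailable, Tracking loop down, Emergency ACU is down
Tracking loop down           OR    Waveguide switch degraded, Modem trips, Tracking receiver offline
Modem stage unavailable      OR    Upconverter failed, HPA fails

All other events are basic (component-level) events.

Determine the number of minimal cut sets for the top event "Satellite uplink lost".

Modem stage unavailable [OR]: union of children's cut sets → 2 cut set(s).
Tracking loop down [OR]: union of children's cut sets → 3 cut set(s).
Backup chain unavailable [OR]: union of children's cut sets → 6 cut set(s).
Transmit chain unavailable [AND]: one cut set from each child combined → 1 × 1 × 1 = 1 cut set(s).
Power amp fails [AND]: one cut set from each child combined → 1 × 1 × 1 = 1 cut set(s).
Satellite uplink lost [AND]: one cut set from each child combined → 6 × 1 × 1 × 1 = 6 cut set(s).
Minimal cut sets: {#2 feed degraded, Forward antenna drive failed, Forward encoder is down, Inboard HPA 2 fails, Redundant LO source degraded, Reserve upconverter 2 offline, Upconverter failed, Waveguide switch 2 lost}; {#2 feed degraded, Forward antenna drive failed, Forward encoder is down, HPA fails, Inboard HPA 2 fails, Redundant LO source degraded, Reserve upconverter 2 offline, Waveguide switch 2 lost}; {#2 feed degraded, Forward antenna drive failed, Forward encoder is down, Inboard HPA 2 fails, Redundant LO source degraded, Reserve upconverter 2 offline, Waveguide switch 2 lost, Waveguide switch degraded}; {#2 feed degraded, Forward antenna drive failed, Forward encoder is down, Inboard HPA 2 fails, Modem trips, Redundant LO source degraded, Reserve upconverter 2 offline, Waveguide switch 2 lost}; {#2 feed degraded, Forward antenna drive failed, Forward encoder is down, Inboard HPA 2 fails, Redundant LO source degraded, Reserve upconverter 2 offline, Tracking receiver offline, Waveguide switch 2 lost}; {#2 feed degraded, Emergency ACU is down, Forward antenna drive failed, Forward encoder is down, Inboard HPA 2 fails, Redundant LO source degraded, Reserve upconverter 2 offline, Waveguide switch 2 lost}.

6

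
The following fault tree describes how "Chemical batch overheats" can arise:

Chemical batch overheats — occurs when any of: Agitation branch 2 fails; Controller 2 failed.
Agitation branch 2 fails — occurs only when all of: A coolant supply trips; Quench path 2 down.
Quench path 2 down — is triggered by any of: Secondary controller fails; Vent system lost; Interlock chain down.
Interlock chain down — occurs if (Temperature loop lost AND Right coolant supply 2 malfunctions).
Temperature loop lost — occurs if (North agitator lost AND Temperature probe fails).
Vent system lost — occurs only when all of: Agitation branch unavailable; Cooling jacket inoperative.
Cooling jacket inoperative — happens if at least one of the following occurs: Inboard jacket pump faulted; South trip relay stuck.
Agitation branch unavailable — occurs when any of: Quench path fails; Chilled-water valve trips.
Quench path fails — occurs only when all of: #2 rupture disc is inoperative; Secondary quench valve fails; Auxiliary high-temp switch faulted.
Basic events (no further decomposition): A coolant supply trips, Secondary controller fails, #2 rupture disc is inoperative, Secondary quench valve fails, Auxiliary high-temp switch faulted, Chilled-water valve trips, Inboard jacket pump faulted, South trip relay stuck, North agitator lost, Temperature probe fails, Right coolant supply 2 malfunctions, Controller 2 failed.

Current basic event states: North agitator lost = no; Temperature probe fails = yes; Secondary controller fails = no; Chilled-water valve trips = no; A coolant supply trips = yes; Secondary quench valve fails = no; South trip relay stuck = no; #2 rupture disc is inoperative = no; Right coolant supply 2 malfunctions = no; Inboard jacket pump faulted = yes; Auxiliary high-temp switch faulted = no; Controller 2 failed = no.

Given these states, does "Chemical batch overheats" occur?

No

Quench path fails [AND]: #2 rupture disc is inoperative=not, Secondary quench valve fails=not, Auxiliary high-temp switch faulted=not → not all inputs occur → does not occur.
Agitation branch unavailable [OR]: Quench path fails=not, Chilled-water valve trips=not → no input occurs → does not occur.
Cooling jacket inoperative [OR]: Inboard jacket pump faulted=occurs, South trip relay stuck=not → at least one input occurs → occurs.
Vent system lost [AND]: Agitation branch unavailable=not, Cooling jacket inoperative=occurs → not all inputs occur → does not occur.
Temperature loop lost [AND]: North agitator lost=not, Temperature probe fails=occurs → not all inputs occur → does not occur.
Interlock chain down [AND]: Temperature loop lost=not, Right coolant supply 2 malfunctions=not → not all inputs occur → does not occur.
Quench path 2 down [OR]: Secondary controller fails=not, Vent system lost=not, Interlock chain down=not → no input occurs → does not occur.
Agitation branch 2 fails [AND]: A coolant supply trips=occurs, Quench path 2 down=not → not all inputs occur → does not occur.
Chemical batch overheats [OR]: Agitation branch 2 fails=not, Controller 2 failed=not → no input occurs → does not occur.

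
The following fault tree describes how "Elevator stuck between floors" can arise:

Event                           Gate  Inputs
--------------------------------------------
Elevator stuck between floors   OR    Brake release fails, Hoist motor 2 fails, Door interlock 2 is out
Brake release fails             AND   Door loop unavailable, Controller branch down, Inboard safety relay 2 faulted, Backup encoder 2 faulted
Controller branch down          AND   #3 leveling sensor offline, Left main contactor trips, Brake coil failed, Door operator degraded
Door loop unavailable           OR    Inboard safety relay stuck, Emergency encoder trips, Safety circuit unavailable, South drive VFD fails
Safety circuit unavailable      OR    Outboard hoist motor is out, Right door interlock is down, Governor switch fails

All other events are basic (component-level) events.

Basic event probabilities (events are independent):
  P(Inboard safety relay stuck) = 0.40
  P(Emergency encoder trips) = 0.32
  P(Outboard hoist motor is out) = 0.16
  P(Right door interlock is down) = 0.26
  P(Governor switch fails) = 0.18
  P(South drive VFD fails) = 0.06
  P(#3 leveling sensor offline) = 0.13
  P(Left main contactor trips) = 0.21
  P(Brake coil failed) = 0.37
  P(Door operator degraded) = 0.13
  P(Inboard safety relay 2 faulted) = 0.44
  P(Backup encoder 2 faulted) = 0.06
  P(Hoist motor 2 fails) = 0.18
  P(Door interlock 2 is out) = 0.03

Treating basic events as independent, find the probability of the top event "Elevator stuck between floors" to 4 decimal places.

P(Safety circuit unavailable) [OR] = 1 − (1−0.16) × (1−0.26) × (1−0.18) = 0.490288
P(Door loop unavailable) [OR] = 1 − (1−0.40) × (1−0.32) × (1−0.490288) × (1−0.06) = 0.804515
P(Controller branch down) [AND] = 0.13 × 0.21 × 0.37 × 0.13 = 0.001313
P(Brake release fails) [AND] = 0.804515 × 0.001313 × 0.44 × 0.06 = 0.000028
P(Elevator stuck between floors) [OR] = 1 − (1−0.000028) × (1−0.18) × (1−0.03) = 0.204622
Rounded to 4 decimal places: P(Elevator stuck between floors) ≈ 0.2046.

0.2046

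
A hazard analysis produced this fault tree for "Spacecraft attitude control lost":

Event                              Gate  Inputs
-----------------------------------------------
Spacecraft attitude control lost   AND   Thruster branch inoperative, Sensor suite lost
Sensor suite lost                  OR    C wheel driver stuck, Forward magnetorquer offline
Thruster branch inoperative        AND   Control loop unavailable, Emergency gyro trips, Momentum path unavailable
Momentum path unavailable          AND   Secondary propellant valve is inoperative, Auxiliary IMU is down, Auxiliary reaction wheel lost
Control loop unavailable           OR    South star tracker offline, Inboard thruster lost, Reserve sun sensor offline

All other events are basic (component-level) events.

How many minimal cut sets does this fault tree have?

Control loop unavailable [OR]: union of children's cut sets → 3 cut set(s).
Momentum path unavailable [AND]: one cut set from each child combined → 1 × 1 × 1 = 1 cut set(s).
Thruster branch inoperative [AND]: one cut set from each child combined → 3 × 1 × 1 = 3 cut set(s).
Sensor suite lost [OR]: union of children's cut sets → 2 cut set(s).
Spacecraft attitude control lost [AND]: one cut set from each child combined → 3 × 2 = 6 cut set(s).
Minimal cut sets: {Auxiliary IMU is down, Auxiliary reaction wheel lost, C wheel driver stuck, Emergency gyro trips, Secondary propellant valve is inoperative, South star tracker offline}; {Auxiliary IMU is down, Auxiliary reaction wheel lost, Emergency gyro trips, Forward magnetorquer offline, Secondary propellant valve is inoperative, South star tracker offline}; {Auxiliary IMU is down, Auxiliary reaction wheel lost, C wheel driver stuck, Emergency gyro trips, Inboard thruster lost, Secondary propellant valve is inoperative}; {Auxiliary IMU is down, Auxiliary reaction wheel lost, Emergency gyro trips, Forward magnetorquer offline, Inboard thruster lost, Secondary propellant valve is inoperative}; {Auxiliary IMU is down, Auxiliary reaction wheel lost, C wheel driver stuck, Emergency gyro trips, Reserve sun sensor offline, Secondary propellant valve is inoperative}; {Auxiliary IMU is down, Auxiliary reaction wheel lost, Emergency gyro trips, Forward magnetorquer offline, Reserve sun sensor offline, Secondary propellant valve is inoperative}.

6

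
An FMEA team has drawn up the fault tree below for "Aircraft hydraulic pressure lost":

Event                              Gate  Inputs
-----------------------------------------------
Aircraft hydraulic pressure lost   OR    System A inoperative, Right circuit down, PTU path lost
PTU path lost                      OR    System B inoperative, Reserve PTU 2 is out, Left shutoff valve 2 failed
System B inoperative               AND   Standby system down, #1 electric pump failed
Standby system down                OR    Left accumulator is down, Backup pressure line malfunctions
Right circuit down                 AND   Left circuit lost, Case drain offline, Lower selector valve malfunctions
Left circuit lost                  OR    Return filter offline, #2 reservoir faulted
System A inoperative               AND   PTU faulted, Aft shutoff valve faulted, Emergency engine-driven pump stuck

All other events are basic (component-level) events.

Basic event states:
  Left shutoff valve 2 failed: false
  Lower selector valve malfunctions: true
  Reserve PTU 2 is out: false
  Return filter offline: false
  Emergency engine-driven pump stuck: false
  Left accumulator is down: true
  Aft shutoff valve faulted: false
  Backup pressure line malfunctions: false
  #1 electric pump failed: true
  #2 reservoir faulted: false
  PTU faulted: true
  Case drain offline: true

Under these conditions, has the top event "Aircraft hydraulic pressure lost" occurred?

System A inoperative [AND]: PTU faulted=occurs, Aft shutoff valve faulted=not, Emergency engine-driven pump stuck=not → not all inputs occur → does not occur.
Left circuit lost [OR]: Return filter offline=not, #2 reservoir faulted=not → no input occurs → does not occur.
Right circuit down [AND]: Left circuit lost=not, Case drain offline=occurs, Lower selector valve malfunctions=occurs → not all inputs occur → does not occur.
Standby system down [OR]: Left accumulator is down=occurs, Backup pressure line malfunctions=not → at least one input occurs → occurs.
System B inoperative [AND]: Standby system down=occurs, #1 electric pump failed=occurs → all inputs occur → occurs.
PTU path lost [OR]: System B inoperative=occurs, Reserve PTU 2 is out=not, Left shutoff valve 2 failed=not → at least one input occurs → occurs.
Aircraft hydraulic pressure lost [OR]: System A inoperative=not, Right circuit down=not, PTU path lost=occurs → at least one input occurs → occurs.

Yes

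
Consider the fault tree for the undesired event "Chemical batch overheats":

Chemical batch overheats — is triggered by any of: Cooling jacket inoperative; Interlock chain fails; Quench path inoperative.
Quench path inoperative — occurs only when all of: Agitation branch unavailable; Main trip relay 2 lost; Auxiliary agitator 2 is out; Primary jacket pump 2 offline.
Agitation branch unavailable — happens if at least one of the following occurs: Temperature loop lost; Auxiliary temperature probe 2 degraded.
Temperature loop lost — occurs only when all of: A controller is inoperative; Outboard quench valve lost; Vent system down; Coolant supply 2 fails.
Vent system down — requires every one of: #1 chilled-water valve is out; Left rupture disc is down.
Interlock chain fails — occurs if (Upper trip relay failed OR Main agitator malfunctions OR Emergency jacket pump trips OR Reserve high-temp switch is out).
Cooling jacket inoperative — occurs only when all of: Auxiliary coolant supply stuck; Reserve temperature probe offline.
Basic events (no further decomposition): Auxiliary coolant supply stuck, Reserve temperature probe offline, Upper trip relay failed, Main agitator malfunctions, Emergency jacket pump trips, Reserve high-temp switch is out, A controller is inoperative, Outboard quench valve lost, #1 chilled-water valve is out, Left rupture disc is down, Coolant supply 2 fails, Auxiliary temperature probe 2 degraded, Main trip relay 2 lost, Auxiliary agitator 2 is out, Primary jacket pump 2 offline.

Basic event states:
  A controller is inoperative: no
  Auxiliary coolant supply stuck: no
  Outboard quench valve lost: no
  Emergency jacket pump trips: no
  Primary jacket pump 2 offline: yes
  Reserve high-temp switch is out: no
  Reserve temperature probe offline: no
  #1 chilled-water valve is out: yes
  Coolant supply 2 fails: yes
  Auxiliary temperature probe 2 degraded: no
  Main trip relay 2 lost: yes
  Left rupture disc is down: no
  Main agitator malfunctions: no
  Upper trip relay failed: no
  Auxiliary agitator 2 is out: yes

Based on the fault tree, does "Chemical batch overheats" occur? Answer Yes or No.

No

Cooling jacket inoperative [AND]: Auxiliary coolant supply stuck=not, Reserve temperature probe offline=not → not all inputs occur → does not occur.
Interlock chain fails [OR]: Upper trip relay failed=not, Main agitator malfunctions=not, Emergency jacket pump trips=not, Reserve high-temp switch is out=not → no input occurs → does not occur.
Vent system down [AND]: #1 chilled-water valve is out=occurs, Left rupture disc is down=not → not all inputs occur → does not occur.
Temperature loop lost [AND]: A controller is inoperative=not, Outboard quench valve lost=not, Vent system down=not, Coolant supply 2 fails=occurs → not all inputs occur → does not occur.
Agitation branch unavailable [OR]: Temperature loop lost=not, Auxiliary temperature probe 2 degraded=not → no input occurs → does not occur.
Quench path inoperative [AND]: Agitation branch unavailable=not, Main trip relay 2 lost=occurs, Auxiliary agitator 2 is out=occurs, Primary jacket pump 2 offline=occurs → not all inputs occur → does not occur.
Chemical batch overheats [OR]: Cooling jacket inoperative=not, Interlock chain fails=not, Quench path inoperative=not → no input occurs → does not occur.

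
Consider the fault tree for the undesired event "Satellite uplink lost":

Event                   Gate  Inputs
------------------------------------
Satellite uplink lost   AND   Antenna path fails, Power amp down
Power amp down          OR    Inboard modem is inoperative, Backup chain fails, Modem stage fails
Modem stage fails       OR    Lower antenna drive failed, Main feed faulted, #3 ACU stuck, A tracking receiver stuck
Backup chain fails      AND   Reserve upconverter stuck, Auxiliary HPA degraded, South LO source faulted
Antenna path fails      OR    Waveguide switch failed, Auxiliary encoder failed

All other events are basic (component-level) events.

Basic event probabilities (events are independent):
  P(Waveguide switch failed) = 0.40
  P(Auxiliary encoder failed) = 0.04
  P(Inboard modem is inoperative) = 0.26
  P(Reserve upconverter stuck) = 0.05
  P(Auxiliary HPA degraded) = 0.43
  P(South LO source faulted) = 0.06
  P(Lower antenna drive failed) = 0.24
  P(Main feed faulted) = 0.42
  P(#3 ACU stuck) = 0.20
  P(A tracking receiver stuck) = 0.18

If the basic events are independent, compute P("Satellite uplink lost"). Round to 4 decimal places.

P(Antenna path fails) [OR] = 1 − (1−0.40) × (1−0.04) = 0.424000
P(Backup chain fails) [AND] = 0.05 × 0.43 × 0.06 = 0.001290
P(Modem stage fails) [OR] = 1 − (1−0.24) × (1−0.42) × (1−0.20) × (1−0.18) = 0.710835
P(Power amp down) [OR] = 1 − (1−0.26) × (1−0.001290) × (1−0.710835) = 0.786294
P(Satellite uplink lost) [AND] = 0.424000 × 0.786294 = 0.333389
Rounded to 4 decimal places: P(Satellite uplink lost) ≈ 0.3334.

0.3334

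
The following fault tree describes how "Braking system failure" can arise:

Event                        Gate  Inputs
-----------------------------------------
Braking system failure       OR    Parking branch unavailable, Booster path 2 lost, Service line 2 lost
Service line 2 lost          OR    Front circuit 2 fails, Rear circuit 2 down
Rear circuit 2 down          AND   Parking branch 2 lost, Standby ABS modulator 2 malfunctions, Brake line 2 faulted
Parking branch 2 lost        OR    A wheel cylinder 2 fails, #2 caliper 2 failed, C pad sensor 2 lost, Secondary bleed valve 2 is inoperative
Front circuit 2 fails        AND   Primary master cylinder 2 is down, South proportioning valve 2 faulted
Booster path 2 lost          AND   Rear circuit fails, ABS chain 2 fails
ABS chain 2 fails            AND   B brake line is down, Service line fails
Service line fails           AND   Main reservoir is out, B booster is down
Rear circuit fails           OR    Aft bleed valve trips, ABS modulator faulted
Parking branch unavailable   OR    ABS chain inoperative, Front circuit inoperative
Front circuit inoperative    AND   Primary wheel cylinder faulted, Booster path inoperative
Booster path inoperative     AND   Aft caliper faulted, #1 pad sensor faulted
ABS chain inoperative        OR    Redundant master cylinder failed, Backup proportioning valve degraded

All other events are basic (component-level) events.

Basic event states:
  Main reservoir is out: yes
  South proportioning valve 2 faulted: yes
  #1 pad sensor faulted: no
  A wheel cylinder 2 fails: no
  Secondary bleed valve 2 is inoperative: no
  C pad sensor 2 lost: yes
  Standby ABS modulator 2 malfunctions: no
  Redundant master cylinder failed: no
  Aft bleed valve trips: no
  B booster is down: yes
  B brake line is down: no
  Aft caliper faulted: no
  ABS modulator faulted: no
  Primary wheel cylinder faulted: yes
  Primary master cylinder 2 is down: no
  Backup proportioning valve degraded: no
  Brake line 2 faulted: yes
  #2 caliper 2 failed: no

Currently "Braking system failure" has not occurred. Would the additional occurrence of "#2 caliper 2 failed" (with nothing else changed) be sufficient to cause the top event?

Counterfactual: set "#2 caliper 2 failed" to occurred.
ABS chain inoperative [OR]: Redundant master cylinder failed=not, Backup proportioning valve degraded=not → no input occurs → does not occur.
Booster path inoperative [AND]: Aft caliper faulted=not, #1 pad sensor faulted=not → not all inputs occur → does not occur.
Front circuit inoperative [AND]: Primary wheel cylinder faulted=occurs, Booster path inoperative=not → not all inputs occur → does not occur.
Parking branch unavailable [OR]: ABS chain inoperative=not, Front circuit inoperative=not → no input occurs → does not occur.
Rear circuit fails [OR]: Aft bleed valve trips=not, ABS modulator faulted=not → no input occurs → does not occur.
Service line fails [AND]: Main reservoir is out=occurs, B booster is down=occurs → all inputs occur → occurs.
ABS chain 2 fails [AND]: B brake line is down=not, Service line fails=occurs → not all inputs occur → does not occur.
Booster path 2 lost [AND]: Rear circuit fails=not, ABS chain 2 fails=not → not all inputs occur → does not occur.
Front circuit 2 fails [AND]: Primary master cylinder 2 is down=not, South proportioning valve 2 faulted=occurs → not all inputs occur → does not occur.
Parking branch 2 lost [OR]: A wheel cylinder 2 fails=not, #2 caliper 2 failed=occurs, C pad sensor 2 lost=occurs, Secondary bleed valve 2 is inoperative=not → at least one input occurs → occurs.
Rear circuit 2 down [AND]: Parking branch 2 lost=occurs, Standby ABS modulator 2 malfunctions=not, Brake line 2 faulted=occurs → not all inputs occur → does not occur.
Service line 2 lost [OR]: Front circuit 2 fails=not, Rear circuit 2 down=not → no input occurs → does not occur.
Braking system failure [OR]: Parking branch unavailable=not, Booster path 2 lost=not, Service line 2 lost=not → no input occurs → does not occur.

No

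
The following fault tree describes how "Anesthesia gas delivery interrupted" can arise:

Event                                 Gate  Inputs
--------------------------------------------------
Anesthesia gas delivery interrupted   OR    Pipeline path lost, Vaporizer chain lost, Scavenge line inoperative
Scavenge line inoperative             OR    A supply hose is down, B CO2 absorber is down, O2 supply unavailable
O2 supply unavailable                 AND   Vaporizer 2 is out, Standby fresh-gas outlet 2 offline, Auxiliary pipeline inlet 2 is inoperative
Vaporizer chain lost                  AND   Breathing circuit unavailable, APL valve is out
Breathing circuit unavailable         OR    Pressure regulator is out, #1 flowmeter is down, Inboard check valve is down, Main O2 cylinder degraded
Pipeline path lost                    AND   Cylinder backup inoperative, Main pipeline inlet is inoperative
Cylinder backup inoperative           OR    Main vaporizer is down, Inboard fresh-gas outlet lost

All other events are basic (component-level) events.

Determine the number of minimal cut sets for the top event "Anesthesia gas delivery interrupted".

Cylinder backup inoperative [OR]: union of children's cut sets → 2 cut set(s).
Pipeline path lost [AND]: one cut set from each child combined → 2 × 1 = 2 cut set(s).
Breathing circuit unavailable [OR]: union of children's cut sets → 4 cut set(s).
Vaporizer chain lost [AND]: one cut set from each child combined → 4 × 1 = 4 cut set(s).
O2 supply unavailable [AND]: one cut set from each child combined → 1 × 1 × 1 = 1 cut set(s).
Scavenge line inoperative [OR]: union of children's cut sets → 3 cut set(s).
Anesthesia gas delivery interrupted [OR]: union of children's cut sets → 9 cut set(s).
Minimal cut sets: {Main pipeline inlet is inoperative, Main vaporizer is down}; {Inboard fresh-gas outlet lost, Main pipeline inlet is inoperative}; {APL valve is out, Pressure regulator is out}; {#1 flowmeter is down, APL valve is out}; {APL valve is out, Inboard check valve is down}; {APL valve is out, Main O2 cylinder degraded}; {A supply hose is down}; {B CO2 absorber is down}; {Auxiliary pipeline inlet 2 is inoperative, Standby fresh-gas outlet 2 offline, Vaporizer 2 is out}.

9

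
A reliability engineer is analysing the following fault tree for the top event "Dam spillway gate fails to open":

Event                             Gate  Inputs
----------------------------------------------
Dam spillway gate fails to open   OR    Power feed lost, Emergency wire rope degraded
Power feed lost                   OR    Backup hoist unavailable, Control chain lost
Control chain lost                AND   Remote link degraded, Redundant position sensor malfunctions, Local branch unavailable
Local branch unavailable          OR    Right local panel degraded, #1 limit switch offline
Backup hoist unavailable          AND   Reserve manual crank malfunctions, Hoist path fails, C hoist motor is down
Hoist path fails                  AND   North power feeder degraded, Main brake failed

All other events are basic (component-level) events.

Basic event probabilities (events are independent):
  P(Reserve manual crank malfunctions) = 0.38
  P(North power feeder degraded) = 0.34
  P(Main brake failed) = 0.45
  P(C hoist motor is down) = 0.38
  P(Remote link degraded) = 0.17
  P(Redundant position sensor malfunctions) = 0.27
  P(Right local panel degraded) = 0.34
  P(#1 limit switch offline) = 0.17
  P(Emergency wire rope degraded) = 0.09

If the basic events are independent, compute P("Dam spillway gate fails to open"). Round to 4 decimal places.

P(Hoist path fails) [AND] = 0.34 × 0.45 = 0.153000
P(Backup hoist unavailable) [AND] = 0.38 × 0.153000 × 0.38 = 0.022093
P(Local branch unavailable) [OR] = 1 − (1−0.34) × (1−0.17) = 0.452200
P(Control chain lost) [AND] = 0.17 × 0.27 × 0.452200 = 0.020756
P(Power feed lost) [OR] = 1 − (1−0.022093) × (1−0.020756) = 0.042390
P(Dam spillway gate fails to open) [OR] = 1 − (1−0.042390) × (1−0.09) = 0.128575
Rounded to 4 decimal places: P(Dam spillway gate fails to open) ≈ 0.1286.

0.1286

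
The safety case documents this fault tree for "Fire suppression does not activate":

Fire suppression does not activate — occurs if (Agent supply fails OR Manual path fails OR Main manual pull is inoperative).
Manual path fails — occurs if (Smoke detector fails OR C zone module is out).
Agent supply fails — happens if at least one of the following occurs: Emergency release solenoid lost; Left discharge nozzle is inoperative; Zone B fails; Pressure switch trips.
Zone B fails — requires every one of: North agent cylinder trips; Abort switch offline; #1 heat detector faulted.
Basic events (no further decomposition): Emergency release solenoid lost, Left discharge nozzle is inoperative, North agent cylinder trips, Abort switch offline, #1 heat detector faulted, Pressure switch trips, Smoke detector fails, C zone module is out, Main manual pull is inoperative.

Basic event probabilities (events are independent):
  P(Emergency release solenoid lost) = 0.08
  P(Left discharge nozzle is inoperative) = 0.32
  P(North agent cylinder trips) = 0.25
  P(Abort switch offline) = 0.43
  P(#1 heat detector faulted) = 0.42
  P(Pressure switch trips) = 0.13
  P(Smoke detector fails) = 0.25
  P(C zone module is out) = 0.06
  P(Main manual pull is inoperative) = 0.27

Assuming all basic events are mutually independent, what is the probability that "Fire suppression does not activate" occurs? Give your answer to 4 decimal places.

P(Zone B fails) [AND] = 0.25 × 0.43 × 0.42 = 0.045150
P(Agent supply fails) [OR] = 1 − (1−0.08) × (1−0.32) × (1−0.045150) × (1−0.13) = 0.480302
P(Manual path fails) [OR] = 1 − (1−0.25) × (1−0.06) = 0.295000
P(Fire suppression does not activate) [OR] = 1 − (1−0.480302) × (1−0.295000) × (1−0.27) = 0.732537
Rounded to 4 decimal places: P(Fire suppression does not activate) ≈ 0.7325.

0.7325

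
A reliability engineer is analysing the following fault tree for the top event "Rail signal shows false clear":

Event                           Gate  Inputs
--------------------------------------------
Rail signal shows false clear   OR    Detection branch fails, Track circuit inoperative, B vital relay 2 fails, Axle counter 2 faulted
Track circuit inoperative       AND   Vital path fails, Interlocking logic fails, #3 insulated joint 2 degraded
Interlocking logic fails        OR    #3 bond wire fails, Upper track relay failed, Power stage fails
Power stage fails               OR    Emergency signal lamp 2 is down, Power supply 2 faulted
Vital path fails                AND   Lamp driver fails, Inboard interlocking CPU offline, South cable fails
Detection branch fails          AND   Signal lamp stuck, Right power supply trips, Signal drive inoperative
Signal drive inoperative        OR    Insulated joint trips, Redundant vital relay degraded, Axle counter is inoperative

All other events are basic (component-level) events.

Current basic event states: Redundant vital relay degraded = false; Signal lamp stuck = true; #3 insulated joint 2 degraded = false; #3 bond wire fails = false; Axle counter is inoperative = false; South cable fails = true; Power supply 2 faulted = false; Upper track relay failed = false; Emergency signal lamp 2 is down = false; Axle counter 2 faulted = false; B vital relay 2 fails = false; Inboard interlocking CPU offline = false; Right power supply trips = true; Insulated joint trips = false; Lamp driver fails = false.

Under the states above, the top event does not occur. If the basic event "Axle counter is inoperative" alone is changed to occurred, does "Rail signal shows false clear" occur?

Yes

Counterfactual: set "Axle counter is inoperative" to occurred.
Signal drive inoperative [OR]: Insulated joint trips=not, Redundant vital relay degraded=not, Axle counter is inoperative=occurs → at least one input occurs → occurs.
Detection branch fails [AND]: Signal lamp stuck=occurs, Right power supply trips=occurs, Signal drive inoperative=occurs → all inputs occur → occurs.
Vital path fails [AND]: Lamp driver fails=not, Inboard interlocking CPU offline=not, South cable fails=occurs → not all inputs occur → does not occur.
Power stage fails [OR]: Emergency signal lamp 2 is down=not, Power supply 2 faulted=not → no input occurs → does not occur.
Interlocking logic fails [OR]: #3 bond wire fails=not, Upper track relay failed=not, Power stage fails=not → no input occurs → does not occur.
Track circuit inoperative [AND]: Vital path fails=not, Interlocking logic fails=not, #3 insulated joint 2 degraded=not → not all inputs occur → does not occur.
Rail signal shows false clear [OR]: Detection branch fails=occurs, Track circuit inoperative=not, B vital relay 2 fails=not, Axle counter 2 faulted=not → at least one input occurs → occurs.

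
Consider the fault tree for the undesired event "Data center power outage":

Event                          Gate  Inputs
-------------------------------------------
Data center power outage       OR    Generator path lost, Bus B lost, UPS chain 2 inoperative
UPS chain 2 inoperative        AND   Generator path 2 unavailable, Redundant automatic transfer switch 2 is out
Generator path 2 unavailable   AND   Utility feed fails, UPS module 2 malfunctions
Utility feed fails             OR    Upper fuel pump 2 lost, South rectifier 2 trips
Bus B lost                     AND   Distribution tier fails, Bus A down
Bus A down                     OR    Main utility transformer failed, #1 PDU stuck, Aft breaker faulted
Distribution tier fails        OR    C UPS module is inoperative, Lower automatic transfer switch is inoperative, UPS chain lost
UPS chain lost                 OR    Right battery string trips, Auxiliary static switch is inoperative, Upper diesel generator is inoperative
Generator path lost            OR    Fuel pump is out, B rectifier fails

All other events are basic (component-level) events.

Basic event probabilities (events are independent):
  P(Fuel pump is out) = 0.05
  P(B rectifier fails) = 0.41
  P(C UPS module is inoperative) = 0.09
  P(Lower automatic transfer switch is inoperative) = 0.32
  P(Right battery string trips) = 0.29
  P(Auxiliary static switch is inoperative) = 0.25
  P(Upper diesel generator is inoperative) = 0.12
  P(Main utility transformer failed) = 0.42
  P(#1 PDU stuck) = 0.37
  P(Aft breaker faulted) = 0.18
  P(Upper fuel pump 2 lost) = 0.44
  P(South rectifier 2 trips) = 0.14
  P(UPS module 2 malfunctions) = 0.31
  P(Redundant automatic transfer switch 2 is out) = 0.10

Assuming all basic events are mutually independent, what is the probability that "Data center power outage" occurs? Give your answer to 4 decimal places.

P(Generator path lost) [OR] = 1 − (1−0.05) × (1−0.41) = 0.439500
P(UPS chain lost) [OR] = 1 − (1−0.29) × (1−0.25) × (1−0.12) = 0.531400
P(Distribution tier fails) [OR] = 1 − (1−0.09) × (1−0.32) × (1−0.531400) = 0.710030
P(Bus A down) [OR] = 1 − (1−0.42) × (1−0.37) × (1−0.18) = 0.700372
P(Bus B lost) [AND] = 0.710030 × 0.700372 = 0.497285
P(Utility feed fails) [OR] = 1 − (1−0.44) × (1−0.14) = 0.518400
P(Generator path 2 unavailable) [AND] = 0.518400 × 0.31 = 0.160704
P(UPS chain 2 inoperative) [AND] = 0.160704 × 0.10 = 0.016070
P(Data center power outage) [OR] = 1 − (1−0.439500) × (1−0.497285) × (1−0.016070) = 0.722756
Rounded to 4 decimal places: P(Data center power outage) ≈ 0.7228.

0.7228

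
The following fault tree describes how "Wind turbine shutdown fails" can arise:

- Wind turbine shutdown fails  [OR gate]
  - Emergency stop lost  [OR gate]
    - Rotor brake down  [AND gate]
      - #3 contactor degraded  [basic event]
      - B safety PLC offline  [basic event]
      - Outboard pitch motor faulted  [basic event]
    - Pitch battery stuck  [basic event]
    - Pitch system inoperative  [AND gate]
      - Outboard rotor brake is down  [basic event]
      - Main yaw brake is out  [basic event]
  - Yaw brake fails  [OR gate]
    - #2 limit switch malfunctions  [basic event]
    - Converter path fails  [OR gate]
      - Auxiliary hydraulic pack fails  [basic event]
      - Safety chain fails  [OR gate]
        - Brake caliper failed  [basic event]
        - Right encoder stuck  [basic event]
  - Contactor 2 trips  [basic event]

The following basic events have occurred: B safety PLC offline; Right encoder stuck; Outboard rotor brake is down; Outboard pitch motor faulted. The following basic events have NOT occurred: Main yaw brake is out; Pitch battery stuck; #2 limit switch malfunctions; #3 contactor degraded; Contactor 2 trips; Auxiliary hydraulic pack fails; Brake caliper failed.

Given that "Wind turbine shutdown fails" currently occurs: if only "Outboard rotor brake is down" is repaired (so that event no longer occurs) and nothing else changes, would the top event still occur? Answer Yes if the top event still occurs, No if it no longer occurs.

Yes

Counterfactual: set "Outboard rotor brake is down" to not occurred.
Rotor brake down [AND]: #3 contactor degraded=not, B safety PLC offline=occurs, Outboard pitch motor faulted=occurs → not all inputs occur → does not occur.
Pitch system inoperative [AND]: Outboard rotor brake is down=not, Main yaw brake is out=not → not all inputs occur → does not occur.
Emergency stop lost [OR]: Rotor brake down=not, Pitch battery stuck=not, Pitch system inoperative=not → no input occurs → does not occur.
Safety chain fails [OR]: Brake caliper failed=not, Right encoder stuck=occurs → at least one input occurs → occurs.
Converter path fails [OR]: Auxiliary hydraulic pack fails=not, Safety chain fails=occurs → at least one input occurs → occurs.
Yaw brake fails [OR]: #2 limit switch malfunctions=not, Converter path fails=occurs → at least one input occurs → occurs.
Wind turbine shutdown fails [OR]: Emergency stop lost=not, Yaw brake fails=occurs, Contactor 2 trips=not → at least one input occurs → occurs.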